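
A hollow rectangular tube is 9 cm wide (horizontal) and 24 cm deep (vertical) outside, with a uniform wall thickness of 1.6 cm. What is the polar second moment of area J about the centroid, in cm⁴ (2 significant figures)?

Treat the section as a set of non-overlapping primitives; coordinates are from the bounding-box lower-left.
Outer rectangle: 9 × 24, A = 216 cm², y = 12 cm, Ī = 10 368 cm⁴.
Inner void (subtracted): 5.8 × 20.8, A = 120.6 cm², y = 12 cm, Ī = 4 349 cm⁴.
By symmetry the centroid is at mid-height, ȳ = 12 cm.
All pieces are centred on the centroidal x-axis, so I = ΣĪ (holes subtracted) = 6 019 cm⁴.
Repeating about the centroidal y-axis gives I_y = 1 120 cm⁴.
Polar second moment: J = I_x + I_y = 7 138 cm⁴.

J ≈ 7100 cm⁴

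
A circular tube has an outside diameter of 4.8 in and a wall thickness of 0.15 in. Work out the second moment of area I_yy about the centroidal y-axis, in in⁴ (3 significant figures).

I_yy ≈ 5.93 in⁴

Treat the section as a set of non-overlapping primitives; coordinates are from the bounding-box lower-left.
Outer circle: ⌀4.8, A = 18.096 in², x = 2.4 in, Ī = 26.058 in⁴.
Bore (subtracted): ⌀4.5, A = 15.904 in², x = 2.4 in, Ī = 20.129 in⁴.
By symmetry the centroid is at mid-width, x̄ = 2.4 in.
All pieces are centred on the centroidal y-axis, so I = ΣĪ (holes subtracted) = 5.9287 in⁴.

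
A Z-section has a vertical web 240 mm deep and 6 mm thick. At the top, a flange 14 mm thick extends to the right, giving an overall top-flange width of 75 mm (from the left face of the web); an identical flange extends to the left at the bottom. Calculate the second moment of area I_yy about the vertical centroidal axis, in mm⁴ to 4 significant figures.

Split into non-overlapping primitives; take the origin at the lower-left of the bounding box.
Web: 6 × 240, A = 1 440 mm², x = 72 mm, Ī = 4 320 mm⁴.
Top flange (beyond web): 69 × 14, A = 966 mm², x = 109.5 mm, Ī = 383 261 mm⁴.
Bottom flange (beyond web): 69 × 14, A = 966 mm², x = 34.5 mm, Ī = 383 261 mm⁴.
Centroid: x̄ = ΣA·x / ΣA = 72 mm.
Transfer each piece to the vertical centroidal axis using Ī + A·d² with d = x − 72:
  web: d = 0 mm → contributes +4 320 mm⁴
  top flange (beyond web): d = 37.5 mm → contributes +1 741 698 mm⁴
  bottom flange (beyond web): d = -37.5 mm → contributes +1 741 698 mm⁴
Total I = 3 487 716 mm⁴.

I_yy ≈ 3.488 × 10⁶ mm⁴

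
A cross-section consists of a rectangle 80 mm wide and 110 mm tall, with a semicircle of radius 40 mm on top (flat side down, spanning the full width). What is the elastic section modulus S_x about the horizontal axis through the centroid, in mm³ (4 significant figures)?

S_x ≈ 2.440 × 10⁵ mm³

Break the section into simple shapes (no overlaps), measuring from the bottom-left corner of the bounding box.
Rectangular body: 80 × 110, A = 8 800 mm², y = 55 mm, Ī = 8 873 333 mm⁴.
Semicircular cap: semicircle r = 40, A = 2513.27 mm², y = 126.977 mm, Ī = 280 978 mm⁴.
Centroid: ȳ = ΣA·y / ΣA = 70.9898 mm.
Transfer each piece to the horizontal axis through the centroid using Ī + A·d² with d = y − 70.9898:
  rectangular body: d = -15.9898 mm → contributes +11 123 256 mm⁴
  semicircular cap: d = 55.9867 mm → contributes +8 158 876 mm⁴
Total I = 19 282 132 mm⁴.
Extreme fibre distance c = 79.0102 mm; S = I/c = 244 046 mm³.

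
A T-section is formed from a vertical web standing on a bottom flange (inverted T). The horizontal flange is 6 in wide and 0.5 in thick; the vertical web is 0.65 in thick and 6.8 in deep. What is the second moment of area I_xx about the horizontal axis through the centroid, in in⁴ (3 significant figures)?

I_xx ≈ 40.9 in⁴

Decompose the section into non-overlapping parts with the origin at the bottom-left of its bounding rectangle.
Flange: 6 × 0.5, A = 3 in², y = 0.25 in, Ī = 0.0625 in⁴.
Web: 0.65 × 6.8, A = 4.42 in², y = 3.9 in, Ī = 17.032 in⁴.
Centroid: ȳ = ΣA·y / ΣA = 2.4243 in.
Transfer each piece to the horizontal axis through the centroid using Ī + A·d² with d = y − 2.4243:
  flange: d = -2.1743 in → contributes +14.245 in⁴
  web: d = 1.4757 in → contributes +26.658 in⁴
Total I = 40.902 in⁴.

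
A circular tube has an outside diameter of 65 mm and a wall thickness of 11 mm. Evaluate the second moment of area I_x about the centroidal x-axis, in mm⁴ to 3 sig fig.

Split into non-overlapping primitives; take the origin at the lower-left of the bounding box.
Outer circle: ⌀65, A = 3318.3 mm², y = 32.5 mm, Ī = 876 241 mm⁴.
Bore (subtracted): ⌀43, A = 1452.2 mm², y = 32.5 mm, Ī = 167 820 mm⁴.
By symmetry the centroid is at mid-height, ȳ = 32.5 mm.
All pieces are centred on the centroidal x-axis, so I = ΣĪ (holes subtracted) = 708 421 mm⁴.

I_x ≈ 7.08 × 10⁵ mm⁴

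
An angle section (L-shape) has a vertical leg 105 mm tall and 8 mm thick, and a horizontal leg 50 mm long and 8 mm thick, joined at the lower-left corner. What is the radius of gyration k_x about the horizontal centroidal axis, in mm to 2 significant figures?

k_x ≈ 34 mm

Split into non-overlapping primitives; take the origin at the lower-left of the bounding box.
Vertical leg: 8 × 105, A = 840 mm², y = 52.5 mm, Ī = 771 750 mm⁴.
Horizontal leg (remainder): 42 × 8, A = 336 mm², y = 4 mm, Ī = 1 792 mm⁴.
Centroid: ȳ = ΣA·y / ΣA = 38.64 mm.
Transfer each piece to the horizontal centroidal axis using Ī + A·d² with d = y − 38.64:
  vertical leg: d = 13.86 mm → contributes +933 047 mm⁴
  horizontal leg (remainder): d = -34.64 mm → contributes +405 035 mm⁴
Total I = 1 338 082 mm⁴.
Radius of gyration: k = √(I/A) = √(1 338 082 / 1 176) = 33.73 mm.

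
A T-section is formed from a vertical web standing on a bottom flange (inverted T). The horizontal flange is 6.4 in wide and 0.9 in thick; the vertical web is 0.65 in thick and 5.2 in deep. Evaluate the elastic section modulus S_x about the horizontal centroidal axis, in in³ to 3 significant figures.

Split into non-overlapping primitives; take the origin at the lower-left of the bounding box.
Flange: 6.4 × 0.9, A = 5.76 in², y = 0.45 in, Ī = 0.3888 in⁴.
Web: 0.65 × 5.2, A = 3.38 in², y = 3.5 in, Ī = 7.6163 in⁴.
Centroid: ȳ = ΣA·y / ΣA = 1.5779 in.
Transfer each piece to the horizontal centroidal axis using Ī + A·d² with d = y − 1.5779:
  flange: d = -1.1279 in → contributes +7.7164 in⁴
  web: d = 1.9221 in → contributes +20.104 in⁴
Total I = 27.82 in⁴.
Extreme fibre distance c = 4.5221 in; S = I/c = 6.152 in³.

S_x ≈ 6.15 in³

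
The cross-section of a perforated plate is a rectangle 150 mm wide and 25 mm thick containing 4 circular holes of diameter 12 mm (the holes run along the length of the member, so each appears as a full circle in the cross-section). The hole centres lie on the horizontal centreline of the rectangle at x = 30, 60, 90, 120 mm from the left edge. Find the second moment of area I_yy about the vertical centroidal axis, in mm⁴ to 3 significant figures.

Split into non-overlapping primitives; take the origin at the lower-left of the bounding box.
Plate: 150 × 25, A = 3 750 mm², x = 75 mm, Ī = 7 031 250 mm⁴.
Hole 1 (subtracted): ⌀12, A = 113.1 mm², x = 30 mm, Ī = 1017.9 mm⁴.
Hole 2 (subtracted): ⌀12, A = 113.1 mm², x = 60 mm, Ī = 1017.9 mm⁴.
Hole 3 (subtracted): ⌀12, A = 113.1 mm², x = 90 mm, Ī = 1017.9 mm⁴.
Hole 4 (subtracted): ⌀12, A = 113.1 mm², x = 120 mm, Ī = 1017.9 mm⁴.
By symmetry the centroid is at mid-width, x̄ = 75 mm.
Transfer each piece to the vertical centroidal axis using Ī + A·d² with d = x − 75:
  plate: d = 0 mm → contributes +7 031 250 mm⁴
  hole 1: d = -45 mm → contributes −230 040 mm⁴
  hole 2: d = -15 mm → contributes −26 465 mm⁴
  hole 3: d = 15 mm → contributes −26 465 mm⁴
  hole 4: d = 45 mm → contributes −230 040 mm⁴
Total I = 6 518 240 mm⁴.

I_yy ≈ 6.52 × 10⁶ mm⁴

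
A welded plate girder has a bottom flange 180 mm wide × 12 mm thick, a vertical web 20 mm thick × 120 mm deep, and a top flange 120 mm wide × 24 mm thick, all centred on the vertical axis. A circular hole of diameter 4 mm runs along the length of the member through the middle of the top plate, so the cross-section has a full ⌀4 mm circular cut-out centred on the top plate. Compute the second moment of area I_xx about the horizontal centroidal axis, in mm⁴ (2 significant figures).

I_xx ≈ 2.7 × 10⁷ mm⁴

Split into non-overlapping primitives; take the origin at the lower-left of the bounding box.
Bottom plate: 180 × 12, A = 2 160 mm², y = 6 mm, Ī = 25 920 mm⁴.
Web plate: 20 × 120, A = 2 400 mm², y = 72 mm, Ī = 2 880 000 mm⁴.
Top plate: 120 × 24, A = 2 880 mm², y = 144 mm, Ī = 138 240 mm⁴.
Hole (subtracted): ⌀4, A = 12.57 mm², y = 144 mm, Ī = 12.57 mm⁴.
Centroid: ȳ = ΣA·y / ΣA = 80.6 mm.
Transfer each piece to the horizontal centroidal axis using Ī + A·d² with d = y − 80.6:
  bottom plate: d = -74.6 mm → contributes +12 047 503 mm⁴
  web plate: d = -8.603 mm → contributes +3 057 611 mm⁴
  top plate: d = 63.4 mm → contributes +11 713 624 mm⁴
  hole: d = 63.4 mm → contributes −50 520 mm⁴
Total I = 26 768 219 mm⁴.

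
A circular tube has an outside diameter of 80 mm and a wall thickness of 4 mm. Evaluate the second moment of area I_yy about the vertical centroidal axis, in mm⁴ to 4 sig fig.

Decompose the section into non-overlapping parts with the origin at the bottom-left of its bounding rectangle.
Outer circle: ⌀80, A = 5026.55 mm², x = 40 mm, Ī = 2 010 619 mm⁴.
Bore (subtracted): ⌀72, A = 4071.5 mm², x = 40 mm, Ī = 1 319 167 mm⁴.
By symmetry the centroid is at mid-width, x̄ = 40 mm.
All pieces are centred on the vertical centroidal axis, so I = ΣĪ (holes subtracted) = 691 452 mm⁴.

I_yy ≈ 6.915 × 10⁵ mm⁴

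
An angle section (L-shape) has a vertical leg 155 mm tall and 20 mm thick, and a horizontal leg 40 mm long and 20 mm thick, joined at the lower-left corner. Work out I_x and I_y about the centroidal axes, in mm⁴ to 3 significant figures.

I_x ≈ 7.83 × 10⁶ mm⁴, I_y ≈ 2.58 × 10⁵ mm⁴

Break the section into simple shapes (no overlaps), measuring from the bottom-left corner of the bounding box.
Vertical leg: 20 × 155, A = 3 100 mm², y = 77.5 mm, Ī = 6 206 458 mm⁴.
Horizontal leg (remainder): 20 × 20, A = 400 mm², y = 10 mm, Ī = 13 333 mm⁴.
Centroid: ȳ = ΣA·y / ΣA = 69.786 mm.
Transfer each piece to the centroidal x-axis using Ī + A·d² with d = y − 69.786:
  vertical leg: d = 7.7143 mm → contributes +6 390 940 mm⁴
  horizontal leg (remainder): d = -59.786 mm → contributes +1 443 066 mm⁴
Total I = 7 834 006 mm⁴.
For the y-axis: x̄ = 12.286 mm.
Repeating about the centroidal y-axis gives I_y = 258 381 mm⁴.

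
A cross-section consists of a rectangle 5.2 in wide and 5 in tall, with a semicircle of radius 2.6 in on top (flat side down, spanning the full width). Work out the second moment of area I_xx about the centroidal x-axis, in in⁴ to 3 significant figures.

Split into non-overlapping primitives; take the origin at the lower-left of the bounding box.
Rectangular body: 5.2 × 5, A = 26 in², y = 2.5 in, Ī = 54.167 in⁴.
Semicircular cap: semicircle r = 2.6, A = 10.619 in², y = 6.1035 in, Ī = 5.0156 in⁴.
Centroid: ȳ = ΣA·y / ΣA = 3.5449 in.
Transfer each piece to the centroidal x-axis using Ī + A·d² with d = y − 3.5449:
  rectangular body: d = -1.0449 in → contributes +82.555 in⁴
  semicircular cap: d = 2.5585 in → contributes +74.527 in⁴
Total I = 157.08 in⁴.

I_xx ≈ 157 in⁴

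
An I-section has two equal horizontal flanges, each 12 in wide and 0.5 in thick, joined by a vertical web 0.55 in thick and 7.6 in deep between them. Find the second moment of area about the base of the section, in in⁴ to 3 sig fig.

I_base ≈ 516 in⁴

Treat the section as a set of non-overlapping primitives; coordinates are from the bounding-box lower-left.
Bottom flange: 12 × 0.5, A = 6 in², y = 0.25 in, Ī = 0.125 in⁴.
Web: 0.55 × 7.6, A = 4.18 in², y = 4.3 in, Ī = 20.12 in⁴.
Top flange: 12 × 0.5, A = 6 in², y = 8.35 in, Ī = 0.125 in⁴.
Transfer each piece to the base of the section using Ī + A·d² with d = y − 0:
  bottom flange: d = 0.25 in → contributes +0.5 in⁴
  web: d = 4.3 in → contributes +97.408 in⁴
  top flange: d = 8.35 in → contributes +418.46 in⁴
Total I = 516.37 in⁴.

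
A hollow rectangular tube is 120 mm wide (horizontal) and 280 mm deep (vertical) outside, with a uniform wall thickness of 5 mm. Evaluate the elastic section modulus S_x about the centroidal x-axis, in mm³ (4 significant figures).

Split into non-overlapping primitives; take the origin at the lower-left of the bounding box.
Outer rectangle: 120 × 280, A = 33 600 mm², y = 140 mm, Ī = 219 520 000 mm⁴.
Inner void (subtracted): 110 × 270, A = 29 700 mm², y = 140 mm, Ī = 180 427 500 mm⁴.
By symmetry the centroid is at mid-height, ȳ = 140 mm.
All pieces are centred on the centroidal x-axis, so I = ΣĪ (holes subtracted) = 39 092 500 mm⁴.
Extreme fibre distance c = 140 mm; S = I/c = 279 232 mm³.

S_x ≈ 2.792 × 10⁵ mm³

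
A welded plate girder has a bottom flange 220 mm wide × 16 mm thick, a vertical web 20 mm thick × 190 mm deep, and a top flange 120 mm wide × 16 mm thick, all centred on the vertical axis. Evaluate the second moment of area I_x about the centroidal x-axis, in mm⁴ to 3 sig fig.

Break the section into simple shapes (no overlaps), measuring from the bottom-left corner of the bounding box.
Bottom plate: 220 × 16, A = 3 520 mm², y = 8 mm, Ī = 75 093 mm⁴.
Web plate: 20 × 190, A = 3 800 mm², y = 111 mm, Ī = 11 431 667 mm⁴.
Top plate: 120 × 16, A = 1 920 mm², y = 214 mm, Ī = 40 960 mm⁴.
Centroid: ȳ = ΣA·y / ΣA = 93.165 mm.
Transfer each piece to the centroidal x-axis using Ī + A·d² with d = y − 93.165:
  bottom plate: d = -85.165 mm → contributes +25 605 627 mm⁴
  web plate: d = 17.835 mm → contributes +12 640 466 mm⁴
  top plate: d = 120.84 mm → contributes +28 075 298 mm⁴
Total I = 66 321 390 mm⁴.

I_x ≈ 6.63 × 10⁷ mm⁴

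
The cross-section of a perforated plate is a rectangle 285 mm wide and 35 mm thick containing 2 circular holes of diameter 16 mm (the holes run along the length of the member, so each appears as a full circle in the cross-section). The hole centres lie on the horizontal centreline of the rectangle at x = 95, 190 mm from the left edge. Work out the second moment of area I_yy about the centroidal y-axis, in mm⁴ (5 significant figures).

Split into non-overlapping primitives; take the origin at the lower-left of the bounding box.
Plate: 285 × 35, A = 9 975 mm², x = 142.5 mm, Ī = 67 518 281 mm⁴.
Hole 1 (subtracted): ⌀16, A = 201.0619 mm², x = 95 mm, Ī = 3216.991 mm⁴.
Hole 2 (subtracted): ⌀16, A = 201.0619 mm², x = 190 mm, Ī = 3216.991 mm⁴.
By symmetry the centroid is at mid-width, x̄ = 142.5 mm.
Transfer each piece to the centroidal y-axis using Ī + A·d² with d = x − 142.5:
  plate: d = 0 mm → contributes +67 518 281 mm⁴
  hole 1: d = -47.5 mm → contributes −456 863 mm⁴
  hole 2: d = 47.5 mm → contributes −456 863 mm⁴
Total I = 66 604 555 mm⁴.

I_yy ≈ 6.6605 × 10⁷ mm⁴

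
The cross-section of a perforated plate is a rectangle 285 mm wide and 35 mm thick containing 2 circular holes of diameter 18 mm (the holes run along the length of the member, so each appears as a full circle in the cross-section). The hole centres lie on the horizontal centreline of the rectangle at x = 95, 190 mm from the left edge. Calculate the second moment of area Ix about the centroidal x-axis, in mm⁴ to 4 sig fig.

Ix ≈ 1.008 × 10⁶ mm⁴

Break the section into simple shapes (no overlaps), measuring from the bottom-left corner of the bounding box.
Plate: 285 × 35, A = 9 975 mm², y = 17.5 mm, Ī = 1 018 281 mm⁴.
Hole 1 (subtracted): ⌀18, A = 254.469 mm², y = 17.5 mm, Ī = 5 153 mm⁴.
Hole 2 (subtracted): ⌀18, A = 254.469 mm², y = 17.5 mm, Ī = 5 153 mm⁴.
By symmetry the centroid is at mid-height, ȳ = 17.5 mm.
All pieces are centred on the centroidal x-axis, so I = ΣĪ (holes subtracted) = 1 007 975 mm⁴.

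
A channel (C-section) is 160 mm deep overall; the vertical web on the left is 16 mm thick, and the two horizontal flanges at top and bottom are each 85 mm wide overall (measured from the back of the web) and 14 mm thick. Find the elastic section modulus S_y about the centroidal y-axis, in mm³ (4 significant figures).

S_y ≈ 4.785 × 10⁴ mm³

Break the section into simple shapes (no overlaps), measuring from the bottom-left corner of the bounding box.
Web: 16 × 160, A = 2 560 mm², x = 8 mm, Ī = 54613.3 mm⁴.
Top flange (beyond web): 69 × 14, A = 966 mm², x = 50.5 mm, Ī = 383 261 mm⁴.
Bottom flange (beyond web): 69 × 14, A = 966 mm², x = 50.5 mm, Ī = 383 261 mm⁴.
Centroid: x̄ = ΣA·x / ΣA = 26.2792 mm.
Transfer each piece to the centroidal y-axis using Ī + A·d² with d = x − 26.2792:
  web: d = -18.2792 mm → contributes +909 980 mm⁴
  top flange (beyond web): d = 24.2208 mm → contributes +949 963 mm⁴
  bottom flange (beyond web): d = 24.2208 mm → contributes +949 963 mm⁴
Total I = 2 809 907 mm⁴.
Extreme fibre distance c = 58.7208 mm; S = I/c = 47 852 mm³.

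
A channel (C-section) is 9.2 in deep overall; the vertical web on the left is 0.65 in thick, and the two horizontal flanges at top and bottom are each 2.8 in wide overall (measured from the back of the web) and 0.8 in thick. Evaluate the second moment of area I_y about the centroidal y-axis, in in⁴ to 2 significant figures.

I_y ≈ 5.8 in⁴

Decompose the section into non-overlapping parts with the origin at the bottom-left of its bounding rectangle.
Web: 0.65 × 9.2, A = 5.98 in², x = 0.325 in, Ī = 0.2105 in⁴.
Top flange (beyond web): 2.15 × 0.8, A = 1.72 in², x = 1.725 in, Ī = 0.6626 in⁴.
Bottom flange (beyond web): 2.15 × 0.8, A = 1.72 in², x = 1.725 in, Ī = 0.6626 in⁴.
Centroid: x̄ = ΣA·x / ΣA = 0.8363 in.
Transfer each piece to the centroidal y-axis using Ī + A·d² with d = x − 0.8363:
  web: d = -0.5113 in → contributes +1.774 in⁴
  top flange (beyond web): d = 0.8887 in → contributes +2.021 in⁴
  bottom flange (beyond web): d = 0.8887 in → contributes +2.021 in⁴
Total I = 5.816 in⁴.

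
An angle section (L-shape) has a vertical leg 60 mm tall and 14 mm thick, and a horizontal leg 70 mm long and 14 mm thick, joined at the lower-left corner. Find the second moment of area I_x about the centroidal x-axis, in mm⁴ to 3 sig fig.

Split into non-overlapping primitives; take the origin at the lower-left of the bounding box.
Vertical leg: 14 × 60, A = 840 mm², y = 30 mm, Ī = 252 000 mm⁴.
Horizontal leg (remainder): 56 × 14, A = 784 mm², y = 7 mm, Ī = 12 805 mm⁴.
Centroid: ȳ = ΣA·y / ΣA = 18.897 mm.
Transfer each piece to the centroidal x-axis using Ī + A·d² with d = y − 18.897:
  vertical leg: d = 11.103 mm → contributes +355 561 mm⁴
  horizontal leg (remainder): d = -11.897 mm → contributes +123 763 mm⁴
Total I = 479 324 mm⁴.

I_x ≈ 4.79 × 10⁵ mm⁴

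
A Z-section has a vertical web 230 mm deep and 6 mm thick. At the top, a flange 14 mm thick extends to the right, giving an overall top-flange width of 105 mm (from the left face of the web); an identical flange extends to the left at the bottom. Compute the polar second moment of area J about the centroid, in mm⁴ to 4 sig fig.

J ≈ 4.837 × 10⁷ mm⁴

Break the section into simple shapes (no overlaps), measuring from the bottom-left corner of the bounding box.
Web: 6 × 230, A = 1 380 mm², y = 115 mm, Ī = 6 083 500 mm⁴.
Top flange (beyond web): 99 × 14, A = 1 386 mm², y = 223 mm, Ī = 22 638 mm⁴.
Bottom flange (beyond web): 99 × 14, A = 1 386 mm², y = 7 mm, Ī = 22 638 mm⁴.
Centroid: ȳ = ΣA·y / ΣA = 115 mm.
Transfer each piece to the centroidal x-axis using Ī + A·d² with d = y − 115:
  web: d = 0 mm → contributes +6 083 500 mm⁴
  top flange (beyond web): d = 108 mm → contributes +16 188 942 mm⁴
  bottom flange (beyond web): d = -108 mm → contributes +16 188 942 mm⁴
Total I = 38 461 384 mm⁴.
For the y-axis: x̄ = 102 mm.
Repeating about the centroidal y-axis gives I_y = 9 908 496 mm⁴.
Polar second moment: J = I_x + I_y = 48 369 880 mm⁴.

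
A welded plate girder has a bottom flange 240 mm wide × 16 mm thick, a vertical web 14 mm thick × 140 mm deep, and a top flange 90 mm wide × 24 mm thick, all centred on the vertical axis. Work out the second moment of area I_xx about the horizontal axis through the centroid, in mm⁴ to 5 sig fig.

Break the section into simple shapes (no overlaps), measuring from the bottom-left corner of the bounding box.
Bottom plate: 240 × 16, A = 3 840 mm², y = 8 mm, Ī = 81 920 mm⁴.
Web plate: 14 × 140, A = 1 960 mm², y = 86 mm, Ī = 3 201 333 mm⁴.
Top plate: 90 × 24, A = 2 160 mm², y = 168 mm, Ī = 103 680 mm⁴.
Centroid: ȳ = ΣA·y / ΣA = 70.62312 mm.
Transfer each piece to the horizontal axis through the centroid using Ī + A·d² with d = y − 70.62312:
  bottom plate: d = -62.62312 mm → contributes +15 141 074 mm⁴
  web plate: d = 15.37688 mm → contributes +3 664 773 mm⁴
  top plate: d = 97.37688 mm → contributes +20 585 356 mm⁴
Total I = 39 391 203 mm⁴.

I_xx ≈ 3.9391 × 10⁷ mm⁴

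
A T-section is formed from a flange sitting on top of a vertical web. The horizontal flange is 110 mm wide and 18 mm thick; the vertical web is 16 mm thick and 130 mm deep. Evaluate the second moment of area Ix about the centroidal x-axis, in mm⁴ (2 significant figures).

Ix ≈ 8.5 × 10⁶ mm⁴

Split into non-overlapping primitives; take the origin at the lower-left of the bounding box.
Flange: 110 × 18, A = 1 980 mm², y = 139 mm, Ī = 53 460 mm⁴.
Web: 16 × 130, A = 2 080 mm², y = 65 mm, Ī = 2 929 333 mm⁴.
Centroid: ȳ = ΣA·y / ΣA = 101.1 mm.
Transfer each piece to the centroidal x-axis using Ī + A·d² with d = y − 101.1:
  flange: d = 37.91 mm → contributes +2 899 253 mm⁴
  web: d = -36.09 mm → contributes +5 638 309 mm⁴
Total I = 8 537 561 mm⁴.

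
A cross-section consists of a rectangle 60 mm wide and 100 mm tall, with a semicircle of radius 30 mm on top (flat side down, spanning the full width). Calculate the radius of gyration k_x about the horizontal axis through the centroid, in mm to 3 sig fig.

Treat the section as a set of non-overlapping primitives; coordinates are from the bounding-box lower-left.
Rectangular body: 60 × 100, A = 6 000 mm², y = 50 mm, Ī = 5 000 000 mm⁴.
Semicircular cap: semicircle r = 30, A = 1413.7 mm², y = 112.73 mm, Ī = 88 903 mm⁴.
Centroid: ȳ = ΣA·y / ΣA = 61.962 mm.
Transfer each piece to the horizontal axis through the centroid using Ī + A·d² with d = y − 61.962:
  rectangular body: d = -11.962 mm → contributes +5 858 594 mm⁴
  semicircular cap: d = 50.77 mm → contributes +3 732 889 mm⁴
Total I = 9 591 483 mm⁴.
Radius of gyration: k = √(I/A) = √(9 591 483 / 7413.7) = 35.969 mm.

k_x ≈ 36.0 mm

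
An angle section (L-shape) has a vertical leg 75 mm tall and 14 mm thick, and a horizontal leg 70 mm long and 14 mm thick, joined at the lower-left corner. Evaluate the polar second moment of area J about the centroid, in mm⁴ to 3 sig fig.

Decompose the section into non-overlapping parts with the origin at the bottom-left of its bounding rectangle.
Vertical leg: 14 × 75, A = 1 050 mm², y = 37.5 mm, Ī = 492 188 mm⁴.
Horizontal leg (remainder): 56 × 14, A = 784 mm², y = 7 mm, Ī = 12 805 mm⁴.
Centroid: ȳ = ΣA·y / ΣA = 24.462 mm.
Transfer each piece to the centroidal x-axis using Ī + A·d² with d = y − 24.462:
  vertical leg: d = 13.038 mm → contributes +670 681 mm⁴
  horizontal leg (remainder): d = -17.462 mm → contributes +251 859 mm⁴
Total I = 922 540 mm⁴.
For the y-axis: x̄ = 21.962 mm.
Repeating about the centroidal y-axis gives I_y = 771 883 mm⁴.
Polar second moment: J = I_x + I_y = 1 694 423 mm⁴.

J ≈ 1.69 × 10⁶ mm⁴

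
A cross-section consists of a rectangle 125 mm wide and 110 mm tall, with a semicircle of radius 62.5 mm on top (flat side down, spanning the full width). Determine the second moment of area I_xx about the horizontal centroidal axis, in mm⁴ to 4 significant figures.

I_xx ≈ 4.374 × 10⁷ mm⁴

Break the section into simple shapes (no overlaps), measuring from the bottom-left corner of the bounding box.
Rectangular body: 125 × 110, A = 13 750 mm², y = 55 mm, Ī = 13 864 583 mm⁴.
Semicircular cap: semicircle r = 62.5, A = 6135.92 mm², y = 136.526 mm, Ī = 1 674 758 mm⁴.
Centroid: ȳ = ΣA·y / ΣA = 80.1553 mm.
Transfer each piece to the horizontal centroidal axis using Ī + A·d² with d = y − 80.1553:
  rectangular body: d = -25.1553 mm → contributes +22 565 428 mm⁴
  semicircular cap: d = 56.3705 mm → contributes +21 172 494 mm⁴
Total I = 43 737 922 mm⁴.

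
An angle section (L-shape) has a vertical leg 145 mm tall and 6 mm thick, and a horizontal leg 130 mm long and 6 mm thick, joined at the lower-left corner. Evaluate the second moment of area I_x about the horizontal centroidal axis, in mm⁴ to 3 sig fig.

I_x ≈ 3.46 × 10⁶ mm⁴

Split into non-overlapping primitives; take the origin at the lower-left of the bounding box.
Vertical leg: 6 × 145, A = 870 mm², y = 72.5 mm, Ī = 1 524 313 mm⁴.
Horizontal leg (remainder): 124 × 6, A = 744 mm², y = 3 mm, Ī = 2 232 mm⁴.
Centroid: ȳ = ΣA·y / ΣA = 40.463 mm.
Transfer each piece to the horizontal centroidal axis using Ī + A·d² with d = y − 40.463:
  vertical leg: d = 32.037 mm → contributes +2 417 264 mm⁴
  horizontal leg (remainder): d = -37.463 mm → contributes +1 046 409 mm⁴
Total I = 3 463 672 mm⁴.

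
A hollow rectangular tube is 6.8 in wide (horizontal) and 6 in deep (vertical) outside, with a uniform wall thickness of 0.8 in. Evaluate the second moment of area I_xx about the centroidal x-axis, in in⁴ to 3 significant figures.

I_xx ≈ 85.5 in⁴

Break the section into simple shapes (no overlaps), measuring from the bottom-left corner of the bounding box.
Outer rectangle: 6.8 × 6, A = 40.8 in², y = 3 in, Ī = 122.4 in⁴.
Inner void (subtracted): 5.2 × 4.4, A = 22.88 in², y = 3 in, Ī = 36.913 in⁴.
By symmetry the centroid is at mid-height, ȳ = 3 in.
All pieces are centred on the centroidal x-axis, so I = ΣĪ (holes subtracted) = 85.487 in⁴.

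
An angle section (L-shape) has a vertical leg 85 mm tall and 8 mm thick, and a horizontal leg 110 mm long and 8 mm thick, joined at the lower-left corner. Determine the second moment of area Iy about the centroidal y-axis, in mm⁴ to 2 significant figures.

Break the section into simple shapes (no overlaps), measuring from the bottom-left corner of the bounding box.
Vertical leg: 8 × 85, A = 680 mm², x = 4 mm, Ī = 3 627 mm⁴.
Horizontal leg (remainder): 102 × 8, A = 816 mm², x = 59 mm, Ī = 707 472 mm⁴.
Centroid: x̄ = ΣA·x / ΣA = 34 mm.
Transfer each piece to the centroidal y-axis using Ī + A·d² with d = x − 34:
  vertical leg: d = -30 mm → contributes +615 627 mm⁴
  horizontal leg (remainder): d = 25 mm → contributes +1 217 472 mm⁴
Total I = 1 833 099 mm⁴.

Iy ≈ 1.8 × 10⁶ mm⁴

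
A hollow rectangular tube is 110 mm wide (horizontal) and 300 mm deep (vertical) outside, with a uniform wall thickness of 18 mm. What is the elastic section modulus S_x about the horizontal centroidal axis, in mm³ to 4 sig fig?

Treat the section as a set of non-overlapping primitives; coordinates are from the bounding-box lower-left.
Outer rectangle: 110 × 300, A = 33 000 mm², y = 150 mm, Ī = 247 500 000 mm⁴.
Inner void (subtracted): 74 × 264, A = 19 536 mm², y = 150 mm, Ī = 113 465 088 mm⁴.
By symmetry the centroid is at mid-height, ȳ = 150 mm.
All pieces are centred on the horizontal centroidal axis, so I = ΣĪ (holes subtracted) = 134 034 912 mm⁴.
Extreme fibre distance c = 150 mm; S = I/c = 893 566 mm³.

S_x ≈ 8.936 × 10⁵ mm³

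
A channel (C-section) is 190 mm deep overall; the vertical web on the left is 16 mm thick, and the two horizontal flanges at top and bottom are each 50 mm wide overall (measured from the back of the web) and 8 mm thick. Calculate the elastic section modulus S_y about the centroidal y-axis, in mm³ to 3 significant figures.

Break the section into simple shapes (no overlaps), measuring from the bottom-left corner of the bounding box.
Web: 16 × 190, A = 3 040 mm², x = 8 mm, Ī = 64 853 mm⁴.
Top flange (beyond web): 34 × 8, A = 272 mm², x = 33 mm, Ī = 26 203 mm⁴.
Bottom flange (beyond web): 34 × 8, A = 272 mm², x = 33 mm, Ī = 26 203 mm⁴.
Centroid: x̄ = ΣA·x / ΣA = 11.795 mm.
Transfer each piece to the centroidal y-axis using Ī + A·d² with d = x − 11.795:
  web: d = -3.7946 mm → contributes +108 627 mm⁴
  top flange (beyond web): d = 21.205 mm → contributes +148 512 mm⁴
  bottom flange (beyond web): d = 21.205 mm → contributes +148 512 mm⁴
Total I = 405 652 mm⁴.
Extreme fibre distance c = 38.205 mm; S = I/c = 10 618 mm³.

S_y ≈ 1.06 × 10⁴ mm³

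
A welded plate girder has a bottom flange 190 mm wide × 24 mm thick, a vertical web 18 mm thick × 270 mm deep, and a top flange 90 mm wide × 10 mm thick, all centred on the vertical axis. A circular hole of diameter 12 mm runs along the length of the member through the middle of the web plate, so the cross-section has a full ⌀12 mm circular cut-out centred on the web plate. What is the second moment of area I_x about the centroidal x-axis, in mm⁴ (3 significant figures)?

Decompose the section into non-overlapping parts with the origin at the bottom-left of its bounding rectangle.
Bottom plate: 190 × 24, A = 4 560 mm², y = 12 mm, Ī = 218 880 mm⁴.
Web plate: 18 × 270, A = 4 860 mm², y = 159 mm, Ī = 29 524 500 mm⁴.
Top plate: 90 × 10, A = 900 mm², y = 299 mm, Ī = 7 500 mm⁴.
Hole (subtracted): ⌀12, A = 113.1 mm², y = 159 mm, Ī = 1017.9 mm⁴.
Centroid: ȳ = ΣA·y / ΣA = 105.67 mm.
Transfer each piece to the centroidal x-axis using Ī + A·d² with d = y − 105.67:
  bottom plate: d = -93.671 mm → contributes +40 229 816 mm⁴
  web plate: d = 53.329 mm → contributes +43 346 055 mm⁴
  top plate: d = 193.33 mm → contributes +33 645 859 mm⁴
  hole: d = 53.329 mm → contributes −322 660 mm⁴
Total I = 116 899 069 mm⁴.

I_x ≈ 1.17 × 10⁸ mm⁴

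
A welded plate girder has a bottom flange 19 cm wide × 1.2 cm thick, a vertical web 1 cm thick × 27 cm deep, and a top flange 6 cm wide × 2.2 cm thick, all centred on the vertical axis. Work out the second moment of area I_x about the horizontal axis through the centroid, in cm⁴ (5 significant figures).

Break the section into simple shapes (no overlaps), measuring from the bottom-left corner of the bounding box.
Bottom plate: 19 × 1.2, A = 22.8 cm², y = 0.6 cm, Ī = 2.736 cm⁴.
Web plate: 1 × 27, A = 27 cm², y = 14.7 cm, Ī = 1640.25 cm⁴.
Top plate: 6 × 2.2, A = 13.2 cm², y = 29.3 cm, Ī = 5.324 cm⁴.
Centroid: ȳ = ΣA·y / ΣA = 12.65619 cm.
Transfer each piece to the horizontal axis through the centroid using Ī + A·d² with d = y − 12.65619:
  bottom plate: d = -12.05619 cm → contributes +3316.755 cm⁴
  web plate: d = 2.04381 cm → contributes +1753.033 cm⁴
  top plate: d = 16.64381 cm → contributes +3661.94 cm⁴
Total I = 8731.729 cm⁴.

I_x ≈ 8731.7 cm⁴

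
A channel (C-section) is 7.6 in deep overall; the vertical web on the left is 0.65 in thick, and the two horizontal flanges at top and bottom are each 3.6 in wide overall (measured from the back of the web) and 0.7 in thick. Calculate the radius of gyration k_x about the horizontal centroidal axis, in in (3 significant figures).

Break the section into simple shapes (no overlaps), measuring from the bottom-left corner of the bounding box.
Web: 0.65 × 7.6, A = 4.94 in², y = 3.8 in, Ī = 23.778 in⁴.
Top flange (beyond web): 2.95 × 0.7, A = 2.065 in², y = 7.25 in, Ī = 0.084321 in⁴.
Bottom flange (beyond web): 2.95 × 0.7, A = 2.065 in², y = 0.35 in, Ī = 0.084321 in⁴.
By symmetry the centroid is at mid-height, ȳ = 3.8 in.
Transfer each piece to the horizontal centroidal axis using Ī + A·d² with d = y − 3.8:
  web: d = 0 in → contributes +23.778 in⁴
  top flange (beyond web): d = 3.45 in → contributes +24.663 in⁴
  bottom flange (beyond web): d = -3.45 in → contributes +24.663 in⁴
Total I = 73.104 in⁴.
Radius of gyration: k = √(I/A) = √(73.104 / 9.07) = 2.839 in.

k_x ≈ 2.84 in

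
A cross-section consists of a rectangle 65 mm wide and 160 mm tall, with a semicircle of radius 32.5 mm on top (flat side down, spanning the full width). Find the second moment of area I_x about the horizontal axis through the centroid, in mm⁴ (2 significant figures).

Decompose the section into non-overlapping parts with the origin at the bottom-left of its bounding rectangle.
Rectangular body: 65 × 160, A = 10 400 mm², y = 80 mm, Ī = 22 186 667 mm⁴.
Semicircular cap: semicircle r = 32.5, A = 1 659 mm², y = 173.8 mm, Ī = 122 452 mm⁴.
Centroid: ȳ = ΣA·y / ΣA = 92.9 mm.
Transfer each piece to the horizontal axis through the centroid using Ī + A·d² with d = y − 92.9:
  rectangular body: d = -12.9 mm → contributes +23 918 546 mm⁴
  semicircular cap: d = 80.89 mm → contributes +10 978 317 mm⁴
Total I = 34 896 863 mm⁴.

I_x ≈ 3.5 × 10⁷ mm⁴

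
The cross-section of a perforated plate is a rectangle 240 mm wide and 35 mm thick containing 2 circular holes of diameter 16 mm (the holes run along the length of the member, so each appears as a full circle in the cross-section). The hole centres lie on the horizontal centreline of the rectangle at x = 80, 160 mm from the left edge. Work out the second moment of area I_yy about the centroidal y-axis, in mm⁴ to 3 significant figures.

I_yy ≈ 3.97 × 10⁷ mm⁴

Treat the section as a set of non-overlapping primitives; coordinates are from the bounding-box lower-left.
Plate: 240 × 35, A = 8 400 mm², x = 120 mm, Ī = 40 320 000 mm⁴.
Hole 1 (subtracted): ⌀16, A = 201.06 mm², x = 80 mm, Ī = 3 217 mm⁴.
Hole 2 (subtracted): ⌀16, A = 201.06 mm², x = 160 mm, Ī = 3 217 mm⁴.
By symmetry the centroid is at mid-width, x̄ = 120 mm.
Transfer each piece to the centroidal y-axis using Ī + A·d² with d = x − 120:
  plate: d = 0 mm → contributes +40 320 000 mm⁴
  hole 1: d = -40 mm → contributes −324 916 mm⁴
  hole 2: d = 40 mm → contributes −324 916 mm⁴
Total I = 39 670 168 mm⁴.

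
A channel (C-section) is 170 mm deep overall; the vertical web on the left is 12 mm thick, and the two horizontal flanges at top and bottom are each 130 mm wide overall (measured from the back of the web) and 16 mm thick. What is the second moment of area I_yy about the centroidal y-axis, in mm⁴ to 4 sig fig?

Treat the section as a set of non-overlapping primitives; coordinates are from the bounding-box lower-left.
Web: 12 × 170, A = 2 040 mm², x = 6 mm, Ī = 24 480 mm⁴.
Top flange (beyond web): 118 × 16, A = 1 888 mm², x = 71 mm, Ī = 2 190 709 mm⁴.
Bottom flange (beyond web): 118 × 16, A = 1 888 mm², x = 71 mm, Ī = 2 190 709 mm⁴.
Centroid: x̄ = ΣA·x / ΣA = 48.2008 mm.
Transfer each piece to the centroidal y-axis using Ī + A·d² with d = x − 48.2008:
  web: d = -42.2008 mm → contributes +3 657 536 mm⁴
  top flange (beyond web): d = 22.7992 mm → contributes +3 172 096 mm⁴
  bottom flange (beyond web): d = 22.7992 mm → contributes +3 172 096 mm⁴
Total I = 10 001 728 mm⁴.

I_yy ≈ 1.000 × 10⁷ mm⁴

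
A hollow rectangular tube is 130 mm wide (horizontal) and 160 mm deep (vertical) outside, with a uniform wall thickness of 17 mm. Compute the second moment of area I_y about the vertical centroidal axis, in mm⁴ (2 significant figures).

Break the section into simple shapes (no overlaps), measuring from the bottom-left corner of the bounding box.
Outer rectangle: 130 × 160, A = 20 800 mm², x = 65 mm, Ī = 29 293 333 mm⁴.
Inner void (subtracted): 96 × 126, A = 12 096 mm², x = 65 mm, Ī = 9 289 728 mm⁴.
By symmetry the centroid is at mid-width, x̄ = 65 mm.
All pieces are centred on the vertical centroidal axis, so I = ΣĪ (holes subtracted) = 20 003 605 mm⁴.

I_y ≈ 2.0 × 10⁷ mm⁴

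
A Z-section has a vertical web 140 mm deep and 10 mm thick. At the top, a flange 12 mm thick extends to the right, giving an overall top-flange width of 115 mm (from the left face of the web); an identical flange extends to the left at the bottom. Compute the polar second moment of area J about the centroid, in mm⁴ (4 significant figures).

Break the section into simple shapes (no overlaps), measuring from the bottom-left corner of the bounding box.
Web: 10 × 140, A = 1 400 mm², y = 70 mm, Ī = 2 286 667 mm⁴.
Top flange (beyond web): 105 × 12, A = 1 260 mm², y = 134 mm, Ī = 15 120 mm⁴.
Bottom flange (beyond web): 105 × 12, A = 1 260 mm², y = 6 mm, Ī = 15 120 mm⁴.
Centroid: ȳ = ΣA·y / ΣA = 70 mm.
Transfer each piece to the centroidal x-axis using Ī + A·d² with d = y − 70:
  web: d = 0 mm → contributes +2 286 667 mm⁴
  top flange (beyond web): d = 64 mm → contributes +5 176 080 mm⁴
  bottom flange (beyond web): d = -64 mm → contributes +5 176 080 mm⁴
Total I = 12 638 827 mm⁴.
For the y-axis: x̄ = 110 mm.
Repeating about the centroidal y-axis gives I_y = 10 658 667 mm⁴.
Polar second moment: J = I_x + I_y = 23 297 493 mm⁴.

J ≈ 2.330 × 10⁷ mm⁴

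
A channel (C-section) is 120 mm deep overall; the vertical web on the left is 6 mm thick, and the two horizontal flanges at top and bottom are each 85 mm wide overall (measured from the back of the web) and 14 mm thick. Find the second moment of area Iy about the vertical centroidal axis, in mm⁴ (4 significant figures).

Iy ≈ 2.134 × 10⁶ mm⁴

Treat the section as a set of non-overlapping primitives; coordinates are from the bounding-box lower-left.
Web: 6 × 120, A = 720 mm², x = 3 mm, Ī = 2 160 mm⁴.
Top flange (beyond web): 79 × 14, A = 1 106 mm², x = 45.5 mm, Ī = 575 212 mm⁴.
Bottom flange (beyond web): 79 × 14, A = 1 106 mm², x = 45.5 mm, Ī = 575 212 mm⁴.
Centroid: x̄ = ΣA·x / ΣA = 35.0634 mm.
Transfer each piece to the vertical centroidal axis using Ī + A·d² with d = x − 35.0634:
  web: d = -32.0634 mm → contributes +742 366 mm⁴
  top flange (beyond web): d = 10.4366 mm → contributes +695 680 mm⁴
  bottom flange (beyond web): d = 10.4366 mm → contributes +695 680 mm⁴
Total I = 2 133 726 mm⁴.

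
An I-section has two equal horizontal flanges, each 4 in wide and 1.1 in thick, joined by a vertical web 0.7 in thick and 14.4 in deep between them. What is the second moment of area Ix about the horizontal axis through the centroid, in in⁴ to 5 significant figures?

Treat the section as a set of non-overlapping primitives; coordinates are from the bounding-box lower-left.
Bottom flange: 4 × 1.1, A = 4.4 in², y = 0.55 in, Ī = 0.4436667 in⁴.
Web: 0.7 × 14.4, A = 10.08 in², y = 8.3 in, Ī = 174.1824 in⁴.
Top flange: 4 × 1.1, A = 4.4 in², y = 16.05 in, Ī = 0.4436667 in⁴.
By symmetry the centroid is at mid-height, ȳ = 8.3 in.
Transfer each piece to the horizontal axis through the centroid using Ī + A·d² with d = y − 8.3:
  bottom flange: d = -7.75 in → contributes +264.7187 in⁴
  web: d = 0 in → contributes +174.1824 in⁴
  top flange: d = 7.75 in → contributes +264.7187 in⁴
Total I = 703.6197 in⁴.

Ix ≈ 703.62 in⁴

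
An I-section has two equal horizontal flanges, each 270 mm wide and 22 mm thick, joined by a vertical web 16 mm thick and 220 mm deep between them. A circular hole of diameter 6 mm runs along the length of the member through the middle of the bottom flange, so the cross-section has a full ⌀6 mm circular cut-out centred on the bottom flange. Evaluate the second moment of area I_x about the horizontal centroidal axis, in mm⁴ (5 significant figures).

I_x ≈ 1.8820 × 10⁸ mm⁴

Split into non-overlapping primitives; take the origin at the lower-left of the bounding box.
Bottom flange: 270 × 22, A = 5 940 mm², y = 11 mm, Ī = 239 580 mm⁴.
Web: 16 × 220, A = 3 520 mm², y = 132 mm, Ī = 14 197 333 mm⁴.
Top flange: 270 × 22, A = 5 940 mm², y = 253 mm, Ī = 239 580 mm⁴.
Hole (subtracted): ⌀6, A = 28.27433 mm², y = 11 mm, Ī = 63.61725 mm⁴.
Centroid: ȳ = ΣA·y / ΣA = 132.2226 mm.
Transfer each piece to the horizontal centroidal axis using Ī + A·d² with d = y − 132.2226:
  bottom flange: d = -121.2226 mm → contributes +87 527 346 mm⁴
  web: d = -0.2225641 mm → contributes +14 197 508 mm⁴
  top flange: d = 120.7774 mm → contributes +86 887 483 mm⁴
  hole: d = -121.2226 mm → contributes −415552.4 mm⁴
Total I = 188 196 784 mm⁴.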